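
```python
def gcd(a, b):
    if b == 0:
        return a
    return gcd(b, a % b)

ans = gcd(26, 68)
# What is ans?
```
Call trace:
gcd(a=26, b=68)
  gcd(a=68, b=26)
    gcd(a=26, b=16)
      gcd(a=16, b=10)
        gcd(a=10, b=6)
          gcd(a=6, b=4)
            gcd(a=4, b=2)
              gcd(a=2, b=0)
              -> return 2
            -> return 2
          -> return 2
        -> return 2
      -> return 2
    -> return 2
  -> return 2
-> return 2

Final answer: 2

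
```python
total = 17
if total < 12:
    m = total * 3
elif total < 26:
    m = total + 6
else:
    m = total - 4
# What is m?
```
Trace:
  total=17
  total=17, m=23

Final answer: 23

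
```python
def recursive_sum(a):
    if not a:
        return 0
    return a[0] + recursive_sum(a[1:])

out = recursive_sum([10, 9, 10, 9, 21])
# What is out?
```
Call trace:
recursive_sum(a=[10, 9, 10, 9, 21])
  recursive_sum(a=[9, 10, 9, 21])
    recursive_sum(a=[10, 9, 21])
      recursive_sum(a=[9, 21])
        recursive_sum(a=[21])
          recursive_sum(a=[])
          -> return 0
        -> return 21
      -> return 30
    -> return 40
  -> return 49
-> return 59

Final answer: 59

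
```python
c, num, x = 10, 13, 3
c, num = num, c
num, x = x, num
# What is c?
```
Trace:
  c=10, num=13, x=3
  c=13, num=10, x=3
  c=13, num=3, x=10

Final answer: 13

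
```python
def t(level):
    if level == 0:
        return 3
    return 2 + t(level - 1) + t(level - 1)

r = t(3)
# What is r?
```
Call trace (a repeated sub-call is expanded the first time; later identical calls just restate its return value):
t(level=3)
  t(level=2)
    t(level=1)
      t(level=0)
      -> return 3
      t(level=0)
      -> return 3
    -> return 8
    t(level=1) -> return 8  (same call as traced above)
  -> return 18
  t(level=2) -> return 18  (same call as traced above)
-> return 38

Final answer: 38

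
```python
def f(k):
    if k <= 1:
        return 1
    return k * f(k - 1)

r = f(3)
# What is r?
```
Call trace:
f(k=3)
  f(k=2)
    f(k=1)
    -> return 1
  -> return 2
-> return 6

Final answer: 6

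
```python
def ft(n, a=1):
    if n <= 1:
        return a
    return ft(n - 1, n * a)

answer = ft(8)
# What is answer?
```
Call trace:
ft(n=8, a=1)
  ft(n=7, a=8)
    ft(n=6, a=56)
      ft(n=5, a=336)
        ft(n=4, a=1680)
          ft(n=3, a=6720)
            ft(n=2, a=20160)
              ft(n=1, a=40320)
              -> return 40320
            -> return 40320
          -> return 40320
        -> return 40320
      -> return 40320
    -> return 40320
  -> return 40320
-> return 40320

Final answer: 40320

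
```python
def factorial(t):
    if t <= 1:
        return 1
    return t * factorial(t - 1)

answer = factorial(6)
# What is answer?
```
Call trace:
factorial(t=6)
  factorial(t=5)
    factorial(t=4)
      factorial(t=3)
        factorial(t=2)
          factorial(t=1)
          -> return 1
        -> return 2
      -> return 6
    -> return 24
  -> return 120
-> return 720

Final answer: 720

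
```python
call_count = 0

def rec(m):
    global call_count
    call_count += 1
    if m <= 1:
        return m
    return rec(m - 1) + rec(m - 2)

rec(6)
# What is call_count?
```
Call trace (a repeated sub-call is expanded the first time; later identical calls just restate its return value):
rec(m=6)
  rec(m=5)
    rec(m=4)
      rec(m=3)
        rec(m=2)
          rec(m=1)
          -> return 1
          rec(m=0)
          -> return 0
        -> return 1
        rec(m=1)
        -> return 1
      -> return 2
      rec(m=2) -> return 1  (same call as traced above)
    -> return 3
    rec(m=3) -> return 2  (same call as traced above)
  -> return 5
  rec(m=4) -> return 3  (same call as traced above)
-> return 8

call_count is incremented once per call, so count the calls in each subtree. Let C(m) = number of calls made by rec(m).
C(0) = C(1) = 1 (base case, no recursion); C(m) = 1 + C(m - 1) + C(m - 2) otherwise.
C(2) = 1 + C(1) + C(0) = 1 + 1 + 1 = 3
C(3) = 1 + C(2) + C(1) = 1 + 3 + 1 = 5
C(4) = 1 + C(3) + C(2) = 1 + 5 + 3 = 9
C(5) = 1 + C(4) + C(3) = 1 + 9 + 5 = 15
C(6) = 1 + C(5) + C(4) = 1 + 15 + 9 = 25
call_count = C(6) = 25

Final answer: 25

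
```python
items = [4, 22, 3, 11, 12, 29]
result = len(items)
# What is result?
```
Trace:
  items=[4, 22, 3, 11, 12, 29]
  items=[4, 22, 3, 11, 12, 29], result=6

Final answer: 6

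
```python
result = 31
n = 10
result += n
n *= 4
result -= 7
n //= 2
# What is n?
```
Trace:
  result=31
  result=31, n=10
  result=41, n=10
  result=41, n=40
  result=34, n=40
  result=34, n=20

Final answer: 20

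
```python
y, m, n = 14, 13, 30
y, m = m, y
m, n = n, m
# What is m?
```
Trace:
  y=14, m=13, n=30
  y=13, m=14, n=30
  y=13, m=30, n=14

Final answer: 30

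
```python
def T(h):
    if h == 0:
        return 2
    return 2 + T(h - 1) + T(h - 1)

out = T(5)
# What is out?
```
Call trace (a repeated sub-call is expanded the first time; later identical calls just restate its return value):
T(h=5)
  T(h=4)
    T(h=3)
      T(h=2)
        T(h=1)
          T(h=0)
          -> return 2
          T(h=0)
          -> return 2
        -> return 6
        T(h=1) -> return 6  (same call as traced above)
      -> return 14
      T(h=2) -> return 14  (same call as traced above)
    -> return 30
    T(h=3) -> return 30  (same call as traced above)
  -> return 62
  T(h=4) -> return 62  (same call as traced above)
-> return 126

Final answer: 126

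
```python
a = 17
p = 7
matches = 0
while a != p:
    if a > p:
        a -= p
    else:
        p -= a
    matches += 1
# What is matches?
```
Trace:
  a=17
  a=17, p=7
  a=17, p=7, matches=0
  a=10, p=7, matches=1
  a=3, p=7, matches=2
  a=3, p=4, matches=3
  a=3, p=1, matches=4
  a=2, p=1, matches=5
  a=1, p=1, matches=6

Final answer: 6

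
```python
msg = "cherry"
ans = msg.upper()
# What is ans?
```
Trace:
  msg='cherry'
  msg='cherry', ans='CHERRY'

Final answer: 'CHERRY'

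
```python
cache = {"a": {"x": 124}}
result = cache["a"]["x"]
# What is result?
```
Trace:
  cache={'a': {'x': 124}}
  cache={'a': {'x': 124}}, result=124

Final answer: 124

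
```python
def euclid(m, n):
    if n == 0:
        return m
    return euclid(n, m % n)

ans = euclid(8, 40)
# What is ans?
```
Call trace:
euclid(m=8, n=40)
  euclid(m=40, n=8)
    euclid(m=8, n=0)
    -> return 8
  -> return 8
-> return 8

Final answer: 8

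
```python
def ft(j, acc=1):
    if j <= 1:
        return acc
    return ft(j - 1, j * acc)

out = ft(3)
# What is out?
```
Call trace:
ft(j=3, acc=1)
  ft(j=2, acc=3)
    ft(j=1, acc=6)
    -> return 6
  -> return 6
-> return 6

Final answer: 6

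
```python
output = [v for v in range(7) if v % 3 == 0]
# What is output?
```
Trace:
  v=0
  v=1
  v=2
  v=3
  v=4
  v=5
  v=6
  output=[0, 3, 6]

Final answer: [0, 3, 6]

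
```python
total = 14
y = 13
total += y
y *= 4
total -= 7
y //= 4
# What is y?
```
Trace:
  total=14
  total=14, y=13
  total=27, y=13
  total=27, y=52
  total=20, y=52
  total=20, y=13

Final answer: 13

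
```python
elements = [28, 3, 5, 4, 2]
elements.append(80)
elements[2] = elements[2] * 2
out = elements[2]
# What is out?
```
Trace:
  elements=[28, 3, 5, 4, 2]
  elements=[28, 3, 5, 4, 2, 80]
  elements=[28, 3, 10, 4, 2, 80]
  elements=[28, 3, 10, 4, 2, 80], out=10

Final answer: 10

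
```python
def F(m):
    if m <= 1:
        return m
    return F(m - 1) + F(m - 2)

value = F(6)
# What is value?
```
Call trace (a repeated sub-call is expanded the first time; later identical calls just restate its return value):
F(m=6)
  F(m=5)
    F(m=4)
      F(m=3)
        F(m=2)
          F(m=1)
          -> return 1
          F(m=0)
          -> return 0
        -> return 1
        F(m=1)
        -> return 1
      -> return 2
      F(m=2) -> return 1  (same call as traced above)
    -> return 3
    F(m=3) -> return 2  (same call as traced above)
  -> return 5
  F(m=4) -> return 3  (same call as traced above)
-> return 8

Final answer: 8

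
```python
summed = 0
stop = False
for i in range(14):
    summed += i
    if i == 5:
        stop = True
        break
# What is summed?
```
Trace:
  summed=0
  summed=0, stop=False
  summed=0, stop=False, i=0
  summed=1, stop=False, i=1
  summed=3, stop=False, i=2
  summed=6, stop=False, i=3
  summed=10, stop=False, i=4
  summed=15, stop=True, i=5

Final answer: 15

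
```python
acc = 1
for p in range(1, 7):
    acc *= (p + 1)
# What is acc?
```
Trace:
  acc=1
  acc=2, p=1
  acc=6, p=2
  acc=24, p=3
  acc=120, p=4
  acc=720, p=5
  acc=5040, p=6

Final answer: 5040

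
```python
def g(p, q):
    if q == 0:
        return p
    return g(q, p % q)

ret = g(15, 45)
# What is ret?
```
Call trace:
g(p=15, q=45)
  g(p=45, q=15)
    g(p=15, q=0)
    -> return 15
  -> return 15
-> return 15

Final answer: 15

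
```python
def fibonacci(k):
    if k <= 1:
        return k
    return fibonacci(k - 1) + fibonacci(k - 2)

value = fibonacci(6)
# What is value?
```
Call trace (a repeated sub-call is expanded the first time; later identical calls just restate its return value):
fibonacci(k=6)
  fibonacci(k=5)
    fibonacci(k=4)
      fibonacci(k=3)
        fibonacci(k=2)
          fibonacci(k=1)
          -> return 1
          fibonacci(k=0)
          -> return 0
        -> return 1
        fibonacci(k=1)
        -> return 1
      -> return 2
      fibonacci(k=2) -> return 1  (same call as traced above)
    -> return 3
    fibonacci(k=3) -> return 2  (same call as traced above)
  -> return 5
  fibonacci(k=4) -> return 3  (same call as traced above)
-> return 8

Final answer: 8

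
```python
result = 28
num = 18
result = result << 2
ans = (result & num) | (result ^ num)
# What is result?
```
Trace:
  result=28
  result=28, num=18
  result=112, num=18
  result=112, num=18, ans=114

Final answer: 112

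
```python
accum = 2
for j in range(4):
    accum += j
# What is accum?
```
Trace:
  accum=2
  accum=2, j=0
  accum=3, j=1
  accum=5, j=2
  accum=8, j=3

Final answer: 8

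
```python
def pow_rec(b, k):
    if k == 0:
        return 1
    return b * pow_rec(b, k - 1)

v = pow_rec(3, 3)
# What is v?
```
Call trace:
pow_rec(b=3, k=3)
  pow_rec(b=3, k=2)
    pow_rec(b=3, k=1)
      pow_rec(b=3, k=0)
      -> return 1
    -> return 3
  -> return 9
-> return 27

Final answer: 27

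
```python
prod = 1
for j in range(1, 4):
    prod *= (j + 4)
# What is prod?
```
Trace:
  prod=1
  prod=5, j=1
  prod=30, j=2
  prod=210, j=3

Final answer: 210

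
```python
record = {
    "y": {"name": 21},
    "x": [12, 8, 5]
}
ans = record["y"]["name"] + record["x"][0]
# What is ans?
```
Trace:
  record={'y': {'name': 21}, 'x': [12, 8, 5]}
  record={'y': {'name': 21}, 'x': [12, 8, 5]}, ans=33

Final answer: 33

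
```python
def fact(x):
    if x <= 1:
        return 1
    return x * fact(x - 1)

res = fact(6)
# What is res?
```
Call trace:
fact(x=6)
  fact(x=5)
    fact(x=4)
      fact(x=3)
        fact(x=2)
          fact(x=1)
          -> return 1
        -> return 2
      -> return 6
    -> return 24
  -> return 120
-> return 720

Final answer: 720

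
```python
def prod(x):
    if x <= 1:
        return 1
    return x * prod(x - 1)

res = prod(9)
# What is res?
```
Call trace:
prod(x=9)
  prod(x=8)
    prod(x=7)
      prod(x=6)
        prod(x=5)
          prod(x=4)
            prod(x=3)
              prod(x=2)
                prod(x=1)
                -> return 1
              -> return 2
            -> return 6
          -> return 24
        -> return 120
      -> return 720
    -> return 5040
  -> return 40320
-> return 362880

Final answer: 362880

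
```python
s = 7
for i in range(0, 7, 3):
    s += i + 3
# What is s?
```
Trace:
  s=7
  s=10, i=0
  s=16, i=3
  s=25, i=6

Final answer: 25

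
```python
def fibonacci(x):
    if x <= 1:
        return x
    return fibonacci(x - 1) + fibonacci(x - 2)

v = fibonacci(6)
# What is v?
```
Call trace (a repeated sub-call is expanded the first time; later identical calls just restate its return value):
fibonacci(x=6)
  fibonacci(x=5)
    fibonacci(x=4)
      fibonacci(x=3)
        fibonacci(x=2)
          fibonacci(x=1)
          -> return 1
          fibonacci(x=0)
          -> return 0
        -> return 1
        fibonacci(x=1)
        -> return 1
      -> return 2
      fibonacci(x=2) -> return 1  (same call as traced above)
    -> return 3
    fibonacci(x=3) -> return 2  (same call as traced above)
  -> return 5
  fibonacci(x=4) -> return 3  (same call as traced above)
-> return 8

Final answer: 8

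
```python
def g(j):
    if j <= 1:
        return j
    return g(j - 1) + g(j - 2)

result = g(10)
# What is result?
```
Call trace (a repeated sub-call is expanded the first time; later identical calls just restate its return value):
g(j=10)
  g(j=9)
    g(j=8)
      g(j=7)
        g(j=6)
          g(j=5)
            g(j=4)
              g(j=3)
                g(j=2)
                  g(j=1)
                  -> return 1
                  g(j=0)
                  -> return 0
                -> return 1
                g(j=1)
                -> return 1
              -> return 2
              g(j=2) -> return 1  (same call as traced above)
            -> return 3
            g(j=3) -> return 2  (same call as traced above)
          -> return 5
          g(j=4) -> return 3  (same call as traced above)
        -> return 8
        g(j=5) -> return 5  (same call as traced above)
      -> return 13
      g(j=6) -> return 8  (same call as traced above)
    -> return 21
    g(j=7) -> return 13  (same call as traced above)
  -> return 34
  g(j=8) -> return 21  (same call as traced above)
-> return 55

Final answer: 55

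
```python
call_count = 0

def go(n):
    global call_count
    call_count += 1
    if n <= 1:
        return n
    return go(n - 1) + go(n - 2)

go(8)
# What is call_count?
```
Call trace (a repeated sub-call is expanded the first time; later identical calls just restate its return value):
go(n=8)
  go(n=7)
    go(n=6)
      go(n=5)
        go(n=4)
          go(n=3)
            go(n=2)
              go(n=1)
              -> return 1
              go(n=0)
              -> return 0
            -> return 1
            go(n=1)
            -> return 1
          -> return 2
          go(n=2) -> return 1  (same call as traced above)
        -> return 3
        go(n=3) -> return 2  (same call as traced above)
      -> return 5
      go(n=4) -> return 3  (same call as traced above)
    -> return 8
    go(n=5) -> return 5  (same call as traced above)
  -> return 13
  go(n=6) -> return 8  (same call as traced above)
-> return 21

call_count is incremented once per call, so count the calls in each subtree. Let C(n) = number of calls made by go(n).
C(0) = C(1) = 1 (base case, no recursion); C(n) = 1 + C(n - 1) + C(n - 2) otherwise.
C(2) = 1 + C(1) + C(0) = 1 + 1 + 1 = 3
C(3) = 1 + C(2) + C(1) = 1 + 3 + 1 = 5
C(4) = 1 + C(3) + C(2) = 1 + 5 + 3 = 9
C(5) = 1 + C(4) + C(3) = 1 + 9 + 5 = 15
C(6) = 1 + C(5) + C(4) = 1 + 15 + 9 = 25
C(7) = 1 + C(6) + C(5) = 1 + 25 + 15 = 41
C(8) = 1 + C(7) + C(6) = 1 + 41 + 25 = 67
call_count = C(8) = 67

Final answer: 67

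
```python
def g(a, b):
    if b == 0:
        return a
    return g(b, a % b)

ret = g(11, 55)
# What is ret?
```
Call trace:
g(a=11, b=55)
  g(a=55, b=11)
    g(a=11, b=0)
    -> return 11
  -> return 11
-> return 11

Final answer: 11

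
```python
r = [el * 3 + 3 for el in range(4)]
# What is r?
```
Trace:
  el=0
  el=1
  el=2
  el=3
  r=[3, 6, 9, 12]

Final answer: [3, 6, 9, 12]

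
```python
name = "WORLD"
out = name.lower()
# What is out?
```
Trace:
  name='WORLD'
  name='WORLD', out='world'

Final answer: 'world'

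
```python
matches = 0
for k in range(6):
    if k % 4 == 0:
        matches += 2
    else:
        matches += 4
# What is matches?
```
Trace:
  matches=0
  matches=2, k=0
  matches=6, k=1
  matches=10, k=2
  matches=14, k=3
  matches=16, k=4
  matches=20, k=5

Final answer: 20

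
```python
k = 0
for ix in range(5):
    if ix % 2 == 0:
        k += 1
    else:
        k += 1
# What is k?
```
Trace:
  k=0
  k=1, ix=0
  k=2, ix=1
  k=3, ix=2
  k=4, ix=3
  k=5, ix=4

Final answer: 5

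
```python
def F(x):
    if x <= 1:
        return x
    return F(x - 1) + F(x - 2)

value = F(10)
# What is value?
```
Call trace (a repeated sub-call is expanded the first time; later identical calls just restate its return value):
F(x=10)
  F(x=9)
    F(x=8)
      F(x=7)
        F(x=6)
          F(x=5)
            F(x=4)
              F(x=3)
                F(x=2)
                  F(x=1)
                  -> return 1
                  F(x=0)
                  -> return 0
                -> return 1
                F(x=1)
                -> return 1
              -> return 2
              F(x=2) -> return 1  (same call as traced above)
            -> return 3
            F(x=3) -> return 2  (same call as traced above)
          -> return 5
          F(x=4) -> return 3  (same call as traced above)
        -> return 8
        F(x=5) -> return 5  (same call as traced above)
      -> return 13
      F(x=6) -> return 8  (same call as traced above)
    -> return 21
    F(x=7) -> return 13  (same call as traced above)
  -> return 34
  F(x=8) -> return 21  (same call as traced above)
-> return 55

Final answer: 55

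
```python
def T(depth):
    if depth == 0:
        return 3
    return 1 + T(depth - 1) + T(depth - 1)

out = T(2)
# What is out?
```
Call trace (a repeated sub-call is expanded the first time; later identical calls just restate its return value):
T(depth=2)
  T(depth=1)
    T(depth=0)
    -> return 3
    T(depth=0)
    -> return 3
  -> return 7
  T(depth=1) -> return 7  (same call as traced above)
-> return 15

Final answer: 15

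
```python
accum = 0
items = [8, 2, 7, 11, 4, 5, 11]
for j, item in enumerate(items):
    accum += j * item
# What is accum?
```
Trace:
  accum=0
  accum=0, j=0, item=8
  accum=2, j=1, item=2
  accum=16, j=2, item=7
  accum=49, j=3, item=11
  accum=65, j=4, item=4
  accum=90, j=5, item=5
  accum=156, j=6, item=11

Final answer: 156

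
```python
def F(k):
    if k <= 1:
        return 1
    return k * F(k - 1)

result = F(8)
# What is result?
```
Call trace:
F(k=8)
  F(k=7)
    F(k=6)
      F(k=5)
        F(k=4)
          F(k=3)
            F(k=2)
              F(k=1)
              -> return 1
            -> return 2
          -> return 6
        -> return 24
      -> return 120
    -> return 720
  -> return 5040
-> return 40320

Final answer: 40320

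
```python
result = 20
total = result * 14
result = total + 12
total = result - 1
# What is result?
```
Trace:
  result=20
  result=20, total=280
  result=292, total=280
  result=292, total=291

Final answer: 292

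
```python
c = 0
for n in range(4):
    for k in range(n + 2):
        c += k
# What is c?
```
Trace:
  c=0
  c=0, n=0, k=0
  c=1, n=0, k=1
  c=1, n=1, k=0
  c=2, n=1, k=1
  c=4, n=1, k=2
  c=4, n=2, k=0
  c=5, n=2, k=1
  c=7, n=2, k=2
  c=10, n=2, k=3
  c=10, n=3, k=0
  c=11, n=3, k=1
  c=13, n=3, k=2
  c=16, n=3, k=3
  c=20, n=3, k=4

Final answer: 20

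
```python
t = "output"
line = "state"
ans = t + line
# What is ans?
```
Trace:
  t='output'
  t='output', line='state'
  t='output', line='state', ans='outputstate'

Final answer: 'outputstate'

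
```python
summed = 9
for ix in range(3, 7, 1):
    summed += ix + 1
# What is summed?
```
Trace:
  summed=9
  summed=13, ix=3
  summed=18, ix=4
  summed=24, ix=5
  summed=31, ix=6

Final answer: 31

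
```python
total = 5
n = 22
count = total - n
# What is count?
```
Trace:
  total=5
  total=5, n=22
  total=5, n=22, count=-17

Final answer: -17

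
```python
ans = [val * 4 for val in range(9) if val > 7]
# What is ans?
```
Trace:
  val=0
  val=1
  val=2
  val=3
  val=4
  val=5
  val=6
  val=7
  val=8
  ans=[32]

Final answer: [32]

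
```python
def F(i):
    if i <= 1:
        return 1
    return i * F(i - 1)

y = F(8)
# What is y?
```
Call trace:
F(i=8)
  F(i=7)
    F(i=6)
      F(i=5)
        F(i=4)
          F(i=3)
            F(i=2)
              F(i=1)
              -> return 1
            -> return 2
          -> return 6
        -> return 24
      -> return 120
    -> return 720
  -> return 5040
-> return 40320

Final answer: 40320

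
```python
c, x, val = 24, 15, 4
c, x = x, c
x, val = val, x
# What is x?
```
Trace:
  c=24, x=15, val=4
  c=15, x=24, val=4
  c=15, x=4, val=24

Final answer: 4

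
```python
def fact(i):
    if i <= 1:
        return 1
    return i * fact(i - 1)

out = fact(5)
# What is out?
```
Call trace:
fact(i=5)
  fact(i=4)
    fact(i=3)
      fact(i=2)
        fact(i=1)
        -> return 1
      -> return 2
    -> return 6
  -> return 24
-> return 120

Final answer: 120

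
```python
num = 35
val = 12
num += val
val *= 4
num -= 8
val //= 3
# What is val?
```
Trace:
  num=35
  num=35, val=12
  num=47, val=12
  num=47, val=48
  num=39, val=48
  num=39, val=16

Final answer: 16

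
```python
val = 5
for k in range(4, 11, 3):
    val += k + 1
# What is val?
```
Trace:
  val=5
  val=10, k=4
  val=18, k=7
  val=29, k=10

Final answer: 29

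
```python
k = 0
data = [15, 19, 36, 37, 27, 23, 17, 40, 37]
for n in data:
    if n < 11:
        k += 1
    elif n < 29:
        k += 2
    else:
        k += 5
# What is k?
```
Trace:
  k=0
  k=2, n=15
  k=4, n=19
  k=9, n=36
  k=14, n=37
  k=16, n=27
  k=18, n=23
  k=20, n=17
  k=25, n=40
  k=30, n=37

Final answer: 30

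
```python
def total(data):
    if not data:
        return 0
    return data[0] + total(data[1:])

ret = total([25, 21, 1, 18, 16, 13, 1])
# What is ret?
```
Call trace:
total(data=[25, 21, 1, 18, 16, 13, 1])
  total(data=[21, 1, 18, 16, 13, 1])
    total(data=[1, 18, 16, 13, 1])
      total(data=[18, 16, 13, 1])
        total(data=[16, 13, 1])
          total(data=[13, 1])
            total(data=[1])
              total(data=[])
              -> return 0
            -> return 1
          -> return 14
        -> return 30
      -> return 48
    -> return 49
  -> return 70
-> return 95

Final answer: 95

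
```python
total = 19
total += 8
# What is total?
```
Trace:
  total=19
  total=27

Final answer: 27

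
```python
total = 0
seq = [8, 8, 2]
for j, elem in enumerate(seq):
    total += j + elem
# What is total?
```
Trace:
  total=0
  total=8, j=0, elem=8
  total=17, j=1, elem=8
  total=21, j=2, elem=2

Final answer: 21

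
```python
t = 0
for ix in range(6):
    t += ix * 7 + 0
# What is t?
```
Trace:
  t=0
  t=0, ix=0
  t=7, ix=1
  t=21, ix=2
  t=42, ix=3
  t=70, ix=4
  t=105, ix=5

Final answer: 105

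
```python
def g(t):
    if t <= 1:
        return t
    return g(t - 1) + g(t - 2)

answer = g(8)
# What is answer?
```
Call trace (a repeated sub-call is expanded the first time; later identical calls just restate its return value):
g(t=8)
  g(t=7)
    g(t=6)
      g(t=5)
        g(t=4)
          g(t=3)
            g(t=2)
              g(t=1)
              -> return 1
              g(t=0)
              -> return 0
            -> return 1
            g(t=1)
            -> return 1
          -> return 2
          g(t=2) -> return 1  (same call as traced above)
        -> return 3
        g(t=3) -> return 2  (same call as traced above)
      -> return 5
      g(t=4) -> return 3  (same call as traced above)
    -> return 8
    g(t=5) -> return 5  (same call as traced above)
  -> return 13
  g(t=6) -> return 8  (same call as traced above)
-> return 21

Final answer: 21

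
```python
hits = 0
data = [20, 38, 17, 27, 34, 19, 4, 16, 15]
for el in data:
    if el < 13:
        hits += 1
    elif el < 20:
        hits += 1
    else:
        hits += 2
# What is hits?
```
Trace:
  hits=0
  hits=2, el=20
  hits=4, el=38
  hits=5, el=17
  hits=7, el=27
  hits=9, el=34
  hits=10, el=19
  hits=11, el=4
  hits=12, el=16
  hits=13, el=15

Final answer: 13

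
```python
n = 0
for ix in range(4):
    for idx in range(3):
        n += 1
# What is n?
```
Trace:
  n=0
  n=1, ix=0, idx=0
  n=2, ix=0, idx=1
  n=3, ix=0, idx=2
  n=4, ix=1, idx=0
  n=5, ix=1, idx=1
  n=6, ix=1, idx=2
  n=7, ix=2, idx=0
  n=8, ix=2, idx=1
  n=9, ix=2, idx=2
  n=10, ix=3, idx=0
  n=11, ix=3, idx=1
  n=12, ix=3, idx=2

Final answer: 12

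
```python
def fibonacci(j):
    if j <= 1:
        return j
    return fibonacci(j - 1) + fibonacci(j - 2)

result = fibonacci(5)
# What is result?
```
Call trace (a repeated sub-call is expanded the first time; later identical calls just restate its return value):
fibonacci(j=5)
  fibonacci(j=4)
    fibonacci(j=3)
      fibonacci(j=2)
        fibonacci(j=1)
        -> return 1
        fibonacci(j=0)
        -> return 0
      -> return 1
      fibonacci(j=1)
      -> return 1
    -> return 2
    fibonacci(j=2) -> return 1  (same call as traced above)
  -> return 3
  fibonacci(j=3) -> return 2  (same call as traced above)
-> return 5

Final answer: 5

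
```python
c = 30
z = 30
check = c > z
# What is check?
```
Trace:
  c=30
  c=30, z=30
  c=30, z=30, check=False

Final answer: False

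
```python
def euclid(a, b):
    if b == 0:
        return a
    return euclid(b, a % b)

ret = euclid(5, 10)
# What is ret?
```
Call trace:
euclid(a=5, b=10)
  euclid(a=10, b=5)
    euclid(a=5, b=0)
    -> return 5
  -> return 5
-> return 5

Final answer: 5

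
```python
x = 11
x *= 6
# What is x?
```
Trace:
  x=11
  x=66

Final answer: 66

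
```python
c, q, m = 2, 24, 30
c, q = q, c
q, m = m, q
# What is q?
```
Trace:
  c=2, q=24, m=30
  c=24, q=2, m=30
  c=24, q=30, m=2

Final answer: 30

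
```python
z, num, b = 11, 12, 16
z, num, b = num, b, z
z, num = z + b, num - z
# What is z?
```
Trace:
  z=11, num=12, b=16
  z=12, num=16, b=11
  z=23, num=4, b=11

Final answer: 23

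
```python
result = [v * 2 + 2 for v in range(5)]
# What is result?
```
Trace:
  v=0
  v=1
  v=2
  v=3
  v=4
  result=[2, 4, 6, 8, 10]

Final answer: [2, 4, 6, 8, 10]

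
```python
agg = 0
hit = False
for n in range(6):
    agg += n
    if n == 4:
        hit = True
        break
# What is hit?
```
Trace:
  agg=0
  agg=0, hit=False
  agg=0, hit=False, n=0
  agg=1, hit=False, n=1
  agg=3, hit=False, n=2
  agg=6, hit=False, n=3
  agg=10, hit=True, n=4

Final answer: True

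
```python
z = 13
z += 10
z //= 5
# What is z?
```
Trace:
  z=13
  z=23
  z=4

Final answer: 4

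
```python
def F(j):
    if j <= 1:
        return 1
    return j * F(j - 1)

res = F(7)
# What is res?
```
Call trace:
F(j=7)
  F(j=6)
    F(j=5)
      F(j=4)
        F(j=3)
          F(j=2)
            F(j=1)
            -> return 1
          -> return 2
        -> return 6
      -> return 24
    -> return 120
  -> return 720
-> return 5040

Final answer: 5040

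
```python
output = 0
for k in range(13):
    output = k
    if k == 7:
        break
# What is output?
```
Trace:
  output=0
  output=0, k=0
  output=1, k=1
  output=2, k=2
  output=3, k=3
  output=4, k=4
  output=5, k=5
  output=6, k=6
  output=7, k=7

Final answer: 7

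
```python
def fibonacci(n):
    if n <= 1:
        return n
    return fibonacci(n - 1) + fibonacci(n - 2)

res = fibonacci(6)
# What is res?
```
Call trace (a repeated sub-call is expanded the first time; later identical calls just restate its return value):
fibonacci(n=6)
  fibonacci(n=5)
    fibonacci(n=4)
      fibonacci(n=3)
        fibonacci(n=2)
          fibonacci(n=1)
          -> return 1
          fibonacci(n=0)
          -> return 0
        -> return 1
        fibonacci(n=1)
        -> return 1
      -> return 2
      fibonacci(n=2) -> return 1  (same call as traced above)
    -> return 3
    fibonacci(n=3) -> return 2  (same call as traced above)
  -> return 5
  fibonacci(n=4) -> return 3  (same call as traced above)
-> return 8

Final answer: 8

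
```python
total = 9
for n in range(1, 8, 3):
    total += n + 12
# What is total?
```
Trace:
  total=9
  total=22, n=1
  total=38, n=4
  total=57, n=7

Final answer: 57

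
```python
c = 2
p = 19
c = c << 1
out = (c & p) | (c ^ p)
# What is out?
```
Trace:
  c=2
  c=2, p=19
  c=4, p=19
  c=4, p=19, out=23

Final answer: 23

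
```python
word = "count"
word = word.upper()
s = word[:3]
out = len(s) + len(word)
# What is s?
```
Trace:
  word='count'
  word='COUNT'
  word='COUNT', s='COU'
  word='COUNT', s='COU', out=8

Final answer: 'COU'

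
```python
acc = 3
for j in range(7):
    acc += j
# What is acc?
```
Trace:
  acc=3
  acc=3, j=0
  acc=4, j=1
  acc=6, j=2
  acc=9, j=3
  acc=13, j=4
  acc=18, j=5
  acc=24, j=6

Final answer: 24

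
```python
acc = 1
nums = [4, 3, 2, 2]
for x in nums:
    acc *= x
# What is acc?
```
Trace:
  acc=1
  acc=4, x=4
  acc=12, x=3
  acc=24, x=2
  acc=48, x=2

Final answer: 48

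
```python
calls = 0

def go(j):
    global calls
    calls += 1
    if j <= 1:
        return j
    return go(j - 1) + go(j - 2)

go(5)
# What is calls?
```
Call trace (a repeated sub-call is expanded the first time; later identical calls just restate its return value):
go(j=5)
  go(j=4)
    go(j=3)
      go(j=2)
        go(j=1)
        -> return 1
        go(j=0)
        -> return 0
      -> return 1
      go(j=1)
      -> return 1
    -> return 2
    go(j=2) -> return 1  (same call as traced above)
  -> return 3
  go(j=3) -> return 2  (same call as traced above)
-> return 5

calls is incremented once per call, so count the calls in each subtree. Let C(j) = number of calls made by go(j).
C(0) = C(1) = 1 (base case, no recursion); C(j) = 1 + C(j - 1) + C(j - 2) otherwise.
C(2) = 1 + C(1) + C(0) = 1 + 1 + 1 = 3
C(3) = 1 + C(2) + C(1) = 1 + 3 + 1 = 5
C(4) = 1 + C(3) + C(2) = 1 + 5 + 3 = 9
C(5) = 1 + C(4) + C(3) = 1 + 9 + 5 = 15
calls = C(5) = 15

Final answer: 15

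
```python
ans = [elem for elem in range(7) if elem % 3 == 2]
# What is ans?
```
Trace:
  elem=0
  elem=1
  elem=2
  elem=3
  elem=4
  elem=5
  elem=6
  ans=[2, 5]

Final answer: [2, 5]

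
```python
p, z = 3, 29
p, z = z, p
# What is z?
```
Trace:
  p=3, z=29
  p=29, z=3

Final answer: 3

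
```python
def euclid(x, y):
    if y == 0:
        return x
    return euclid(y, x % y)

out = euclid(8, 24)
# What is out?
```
Call trace:
euclid(x=8, y=24)
  euclid(x=24, y=8)
    euclid(x=8, y=0)
    -> return 8
  -> return 8
-> return 8

Final answer: 8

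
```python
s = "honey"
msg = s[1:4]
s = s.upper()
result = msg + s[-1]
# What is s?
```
Trace:
  s='honey'
  s='honey', msg='one'
  s='HONEY', msg='one'
  s='HONEY', msg='one', result='oneY'

Final answer: 'HONEY'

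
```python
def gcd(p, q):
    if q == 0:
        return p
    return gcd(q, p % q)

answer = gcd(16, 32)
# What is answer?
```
Call trace:
gcd(p=16, q=32)
  gcd(p=32, q=16)
    gcd(p=16, q=0)
    -> return 16
  -> return 16
-> return 16

Final answer: 16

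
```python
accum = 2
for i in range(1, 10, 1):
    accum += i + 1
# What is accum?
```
Trace:
  accum=2
  accum=4, i=1
  accum=7, i=2
  accum=11, i=3
  accum=16, i=4
  accum=22, i=5
  accum=29, i=6
  accum=37, i=7
  accum=46, i=8
  accum=56, i=9

Final answer: 56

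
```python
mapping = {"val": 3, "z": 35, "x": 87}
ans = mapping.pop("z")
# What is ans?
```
Trace:
  mapping={'val': 3, 'z': 35, 'x': 87}
  mapping={'val': 3, 'x': 87}, ans=35

Final answer: 35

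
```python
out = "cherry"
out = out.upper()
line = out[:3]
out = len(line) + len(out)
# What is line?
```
Trace:
  out='cherry'
  out='CHERRY'
  out='CHERRY', line='CHE'
  out=9, line='CHE'

Final answer: 'CHE'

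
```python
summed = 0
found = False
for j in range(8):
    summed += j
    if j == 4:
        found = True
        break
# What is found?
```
Trace:
  summed=0
  summed=0, found=False
  summed=0, found=False, j=0
  summed=1, found=False, j=1
  summed=3, found=False, j=2
  summed=6, found=False, j=3
  summed=10, found=True, j=4

Final answer: True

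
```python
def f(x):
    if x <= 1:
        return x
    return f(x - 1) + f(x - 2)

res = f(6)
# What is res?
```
Call trace (a repeated sub-call is expanded the first time; later identical calls just restate its return value):
f(x=6)
  f(x=5)
    f(x=4)
      f(x=3)
        f(x=2)
          f(x=1)
          -> return 1
          f(x=0)
          -> return 0
        -> return 1
        f(x=1)
        -> return 1
      -> return 2
      f(x=2) -> return 1  (same call as traced above)
    -> return 3
    f(x=3) -> return 2  (same call as traced above)
  -> return 5
  f(x=4) -> return 3  (same call as traced above)
-> return 8

Final answer: 8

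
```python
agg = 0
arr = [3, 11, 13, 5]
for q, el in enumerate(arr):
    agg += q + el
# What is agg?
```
Trace:
  agg=0
  agg=3, q=0, el=3
  agg=15, q=1, el=11
  agg=30, q=2, el=13
  agg=38, q=3, el=5

Final answer: 38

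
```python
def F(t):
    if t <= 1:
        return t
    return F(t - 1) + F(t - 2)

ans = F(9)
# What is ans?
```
Call trace (a repeated sub-call is expanded the first time; later identical calls just restate its return value):
F(t=9)
  F(t=8)
    F(t=7)
      F(t=6)
        F(t=5)
          F(t=4)
            F(t=3)
              F(t=2)
                F(t=1)
                -> return 1
                F(t=0)
                -> return 0
              -> return 1
              F(t=1)
              -> return 1
            -> return 2
            F(t=2) -> return 1  (same call as traced above)
          -> return 3
          F(t=3) -> return 2  (same call as traced above)
        -> return 5
        F(t=4) -> return 3  (same call as traced above)
      -> return 8
      F(t=5) -> return 5  (same call as traced above)
    -> return 13
    F(t=6) -> return 8  (same call as traced above)
  -> return 21
  F(t=7) -> return 13  (same call as traced above)
-> return 34

Final answer: 34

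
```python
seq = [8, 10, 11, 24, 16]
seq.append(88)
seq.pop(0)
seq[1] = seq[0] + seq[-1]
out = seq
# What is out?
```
Trace:
  seq=[8, 10, 11, 24, 16]
  seq=[8, 10, 11, 24, 16, 88]
  seq=[10, 11, 24, 16, 88]
  seq=[10, 98, 24, 16, 88]
  seq=[10, 98, 24, 16, 88], out=[10, 98, 24, 16, 88]

Final answer: [10, 98, 24, 16, 88]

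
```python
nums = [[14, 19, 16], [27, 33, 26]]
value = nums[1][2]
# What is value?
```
Trace:
  nums=[[14, 19, 16], [27, 33, 26]]
  nums=[[14, 19, 16], [27, 33, 26]], value=26

Final answer: 26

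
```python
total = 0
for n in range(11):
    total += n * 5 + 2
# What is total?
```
Trace:
  total=0
  total=2, n=0
  total=9, n=1
  total=21, n=2
  total=38, n=3
  total=60, n=4
  total=87, n=5
  total=119, n=6
  total=156, n=7
  total=198, n=8
  total=245, n=9
  total=297, n=10

Final answer: 297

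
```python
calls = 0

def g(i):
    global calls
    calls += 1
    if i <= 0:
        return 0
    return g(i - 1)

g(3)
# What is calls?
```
Call trace:
g(i=3)
  g(i=2)
    g(i=1)
      g(i=0)
      -> return 0
    -> return 0
  -> return 0
-> return 0

calls is incremented once per call. g is entered once for each i = 3, 2, 1, 0 (the i <= 0 call returns without recursing), i.e. 3 + 1 calls.
calls = 4

Final answer: 4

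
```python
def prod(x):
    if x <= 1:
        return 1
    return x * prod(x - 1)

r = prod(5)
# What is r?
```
Call trace:
prod(x=5)
  prod(x=4)
    prod(x=3)
      prod(x=2)
        prod(x=1)
        -> return 1
      -> return 2
    -> return 6
  -> return 24
-> return 120

Final answer: 120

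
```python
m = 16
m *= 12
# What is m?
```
Trace:
  m=16
  m=192

Final answer: 192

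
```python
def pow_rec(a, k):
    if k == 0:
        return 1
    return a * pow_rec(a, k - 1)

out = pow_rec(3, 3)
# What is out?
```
Call trace:
pow_rec(a=3, k=3)
  pow_rec(a=3, k=2)
    pow_rec(a=3, k=1)
      pow_rec(a=3, k=0)
      -> return 1
    -> return 3
  -> return 9
-> return 27

Final answer: 27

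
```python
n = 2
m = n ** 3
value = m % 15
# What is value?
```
Trace:
  n=2
  n=2, m=8
  n=2, m=8, value=8

Final answer: 8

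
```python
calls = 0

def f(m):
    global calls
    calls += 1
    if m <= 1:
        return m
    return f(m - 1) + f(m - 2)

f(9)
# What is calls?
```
Call trace (a repeated sub-call is expanded the first time; later identical calls just restate its return value):
f(m=9)
  f(m=8)
    f(m=7)
      f(m=6)
        f(m=5)
          f(m=4)
            f(m=3)
              f(m=2)
                f(m=1)
                -> return 1
                f(m=0)
                -> return 0
              -> return 1
              f(m=1)
              -> return 1
            -> return 2
            f(m=2) -> return 1  (same call as traced above)
          -> return 3
          f(m=3) -> return 2  (same call as traced above)
        -> return 5
        f(m=4) -> return 3  (same call as traced above)
      -> return 8
      f(m=5) -> return 5  (same call as traced above)
    -> return 13
    f(m=6) -> return 8  (same call as traced above)
  -> return 21
  f(m=7) -> return 13  (same call as traced above)
-> return 34

calls is incremented once per call, so count the calls in each subtree. Let C(m) = number of calls made by f(m).
C(0) = C(1) = 1 (base case, no recursion); C(m) = 1 + C(m - 1) + C(m - 2) otherwise.
C(2) = 1 + C(1) + C(0) = 1 + 1 + 1 = 3
C(3) = 1 + C(2) + C(1) = 1 + 3 + 1 = 5
C(4) = 1 + C(3) + C(2) = 1 + 5 + 3 = 9
C(5) = 1 + C(4) + C(3) = 1 + 9 + 5 = 15
C(6) = 1 + C(5) + C(4) = 1 + 15 + 9 = 25
C(7) = 1 + C(6) + C(5) = 1 + 25 + 15 = 41
C(8) = 1 + C(7) + C(6) = 1 + 41 + 25 = 67
C(9) = 1 + C(8) + C(7) = 1 + 67 + 41 = 109
calls = C(9) = 109

Final answer: 109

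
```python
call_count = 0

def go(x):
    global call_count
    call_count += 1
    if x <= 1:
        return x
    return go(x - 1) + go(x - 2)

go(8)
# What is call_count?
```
Call trace (a repeated sub-call is expanded the first time; later identical calls just restate its return value):
go(x=8)
  go(x=7)
    go(x=6)
      go(x=5)
        go(x=4)
          go(x=3)
            go(x=2)
              go(x=1)
              -> return 1
              go(x=0)
              -> return 0
            -> return 1
            go(x=1)
            -> return 1
          -> return 2
          go(x=2) -> return 1  (same call as traced above)
        -> return 3
        go(x=3) -> return 2  (same call as traced above)
      -> return 5
      go(x=4) -> return 3  (same call as traced above)
    -> return 8
    go(x=5) -> return 5  (same call as traced above)
  -> return 13
  go(x=6) -> return 8  (same call as traced above)
-> return 21

call_count is incremented once per call, so count the calls in each subtree. Let C(x) = number of calls made by go(x).
C(0) = C(1) = 1 (base case, no recursion); C(x) = 1 + C(x - 1) + C(x - 2) otherwise.
C(2) = 1 + C(1) + C(0) = 1 + 1 + 1 = 3
C(3) = 1 + C(2) + C(1) = 1 + 3 + 1 = 5
C(4) = 1 + C(3) + C(2) = 1 + 5 + 3 = 9
C(5) = 1 + C(4) + C(3) = 1 + 9 + 5 = 15
C(6) = 1 + C(5) + C(4) = 1 + 15 + 9 = 25
C(7) = 1 + C(6) + C(5) = 1 + 25 + 15 = 41
C(8) = 1 + C(7) + C(6) = 1 + 41 + 25 = 67
call_count = C(8) = 67

Final answer: 67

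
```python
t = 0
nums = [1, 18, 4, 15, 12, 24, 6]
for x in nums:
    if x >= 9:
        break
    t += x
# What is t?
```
Trace:
  t=0
  t=1, x=1
  t=1, x=18

Final answer: 1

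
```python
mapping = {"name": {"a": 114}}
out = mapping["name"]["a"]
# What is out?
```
Trace:
  mapping={'name': {'a': 114}}
  mapping={'name': {'a': 114}}, out=114

Final answer: 114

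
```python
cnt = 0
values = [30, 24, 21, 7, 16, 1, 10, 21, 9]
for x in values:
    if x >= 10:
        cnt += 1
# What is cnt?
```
Trace:
  cnt=0
  cnt=1, x=30
  cnt=2, x=24
  cnt=3, x=21
  cnt=3, x=7
  cnt=4, x=16
  cnt=4, x=1
  cnt=5, x=10
  cnt=6, x=21
  cnt=6, x=9

Final answer: 6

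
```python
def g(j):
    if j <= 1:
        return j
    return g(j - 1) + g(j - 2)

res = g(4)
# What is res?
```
Call trace (a repeated sub-call is expanded the first time; later identical calls just restate its return value):
g(j=4)
  g(j=3)
    g(j=2)
      g(j=1)
      -> return 1
      g(j=0)
      -> return 0
    -> return 1
    g(j=1)
    -> return 1
  -> return 2
  g(j=2) -> return 1  (same call as traced above)
-> return 3

Final answer: 3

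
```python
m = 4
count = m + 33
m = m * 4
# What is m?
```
Trace:
  m=4
  m=4, count=37
  m=16, count=37

Final answer: 16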